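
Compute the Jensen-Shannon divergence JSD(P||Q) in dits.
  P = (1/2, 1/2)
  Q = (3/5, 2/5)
0.0022 dits

Jensen-Shannon divergence is:
JSD(P||Q) = 0.5 × D_KL(P||M) + 0.5 × D_KL(Q||M)
where M = 0.5 × (P + Q) is the mixture distribution.

M = 0.5 × (1/2, 1/2) + 0.5 × (3/5, 2/5) = (11/20, 9/20)

D_KL(P||M) = 0.0022 dits
D_KL(Q||M) = 0.0022 dits

JSD(P||Q) = 0.5 × 0.0022 + 0.5 × 0.0022 = 0.0022 dits

Unlike KL divergence, JSD is symmetric and bounded: 0 ≤ JSD ≤ log(2).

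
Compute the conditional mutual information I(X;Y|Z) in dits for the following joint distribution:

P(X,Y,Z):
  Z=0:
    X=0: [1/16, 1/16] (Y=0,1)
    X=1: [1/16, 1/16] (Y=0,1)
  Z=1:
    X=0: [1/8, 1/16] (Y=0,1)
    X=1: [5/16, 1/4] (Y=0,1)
0.0016 dits

Conditional mutual information: I(X;Y|Z) = H(X|Z) + H(Y|Z) - H(X,Y|Z)

H(Z) = 0.2442
H(X,Z) = 0.5026 → H(X|Z) = 0.2584
H(Y,Z) = 0.5407 → H(Y|Z) = 0.2965
H(X,Y,Z) = 0.7975 → H(X,Y|Z) = 0.5533

I(X;Y|Z) = 0.2584 + 0.2965 - 0.5533 = 0.0016 dits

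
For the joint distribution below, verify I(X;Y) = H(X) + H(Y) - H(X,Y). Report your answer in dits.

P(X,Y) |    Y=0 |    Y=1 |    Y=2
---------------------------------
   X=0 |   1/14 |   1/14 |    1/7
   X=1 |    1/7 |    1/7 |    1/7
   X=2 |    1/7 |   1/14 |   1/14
I(X;Y) = 0.0123 dits

Mutual information has multiple equivalent forms:
- I(X;Y) = H(X) - H(X|Y)
- I(X;Y) = H(Y) - H(Y|X)
- I(X;Y) = H(X) + H(Y) - H(X,Y)

Computing all quantities:
H(X) = 0.4686, H(Y) = 0.4748, H(X,Y) = 0.9311
H(X|Y) = 0.4563, H(Y|X) = 0.4625

Verification:
H(X) - H(X|Y) = 0.4686 - 0.4563 = 0.0123
H(Y) - H(Y|X) = 0.4748 - 0.4625 = 0.0123
H(X) + H(Y) - H(X,Y) = 0.4686 + 0.4748 - 0.9311 = 0.0123

All forms give I(X;Y) = 0.0123 dits. ✓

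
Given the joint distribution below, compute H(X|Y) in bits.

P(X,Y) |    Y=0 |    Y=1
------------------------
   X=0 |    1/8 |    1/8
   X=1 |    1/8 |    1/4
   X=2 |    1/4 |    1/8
1.5000 bits

Using the chain rule: H(X|Y) = H(X,Y) - H(Y)

First, compute H(X,Y) = 2.5000 bits

Marginal P(Y) = (1/2, 1/2)
H(Y) = 1.0000 bits

H(X|Y) = H(X,Y) - H(Y) = 2.5000 - 1.0000 = 1.5000 bits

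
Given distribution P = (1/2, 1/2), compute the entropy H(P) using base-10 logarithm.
0.3010 dits

Shannon entropy is H(X) = -Σ p(x) log p(x).

For P = (1/2, 1/2):
H = -1/2 × log_10(1/2) -1/2 × log_10(1/2)
H = 0.3010 dits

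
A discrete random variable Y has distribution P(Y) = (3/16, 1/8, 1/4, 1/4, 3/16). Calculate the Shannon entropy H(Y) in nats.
1.5808 nats

Shannon entropy is H(X) = -Σ p(x) log p(x).

For P = (3/16, 1/8, 1/4, 1/4, 3/16):
H = -3/16 × log_e(3/16) -1/8 × log_e(1/8) -1/4 × log_e(1/4) -1/4 × log_e(1/4) -3/16 × log_e(3/16)
H = 1.5808 nats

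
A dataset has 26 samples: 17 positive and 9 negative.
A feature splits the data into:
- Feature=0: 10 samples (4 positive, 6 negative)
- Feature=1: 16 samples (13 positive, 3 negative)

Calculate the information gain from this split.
0.1287 bits

Information Gain = H(Y) - H(Y|Feature)

Before split:
P(positive) = 17/26 = 0.6538
H(Y) = 0.9306 bits

After split:
Feature=0: H = 0.9710 bits (weight = 10/26)
Feature=1: H = 0.6962 bits (weight = 16/26)
H(Y|Feature) = (10/26)×0.9710 + (16/26)×0.6962 = 0.8019 bits

Information Gain = 0.9306 - 0.8019 = 0.1287 bits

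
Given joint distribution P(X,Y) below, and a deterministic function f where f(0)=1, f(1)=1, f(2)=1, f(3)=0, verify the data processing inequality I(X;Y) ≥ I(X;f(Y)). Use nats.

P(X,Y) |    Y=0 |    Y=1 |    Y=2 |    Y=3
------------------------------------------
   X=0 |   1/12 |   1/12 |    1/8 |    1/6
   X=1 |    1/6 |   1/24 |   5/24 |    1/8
I(X;Y) = 0.0313, I(X;f(Y)) = 0.0106, inequality holds: 0.0313 ≥ 0.0106

Data Processing Inequality: For any Markov chain X → Y → Z, we have I(X;Y) ≥ I(X;Z).

Here Z = f(Y) is a deterministic function of Y, forming X → Y → Z.

Original I(X;Y) = 0.0313 nats

After applying f:
P(X,Z) where Z=f(Y):
- P(X,Z=0) = P(X,Y=3)
- P(X,Z=1) = P(X,Y=0) + P(X,Y=1) + P(X,Y=2)

I(X;Z) = I(X;f(Y)) = 0.0106 nats

Verification: 0.0313 ≥ 0.0106 ✓

Information cannot be created by processing; the function f can only lose information about X.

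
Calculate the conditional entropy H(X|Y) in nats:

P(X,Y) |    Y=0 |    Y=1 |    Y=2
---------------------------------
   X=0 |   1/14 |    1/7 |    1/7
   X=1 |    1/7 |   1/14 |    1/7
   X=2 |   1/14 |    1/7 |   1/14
1.0506 nats

Using the chain rule: H(X|Y) = H(X,Y) - H(Y)

First, compute H(X,Y) = 2.1440 nats

Marginal P(Y) = (2/7, 5/14, 5/14)
H(Y) = 1.0934 nats

H(X|Y) = H(X,Y) - H(Y) = 2.1440 - 1.0934 = 1.0506 nats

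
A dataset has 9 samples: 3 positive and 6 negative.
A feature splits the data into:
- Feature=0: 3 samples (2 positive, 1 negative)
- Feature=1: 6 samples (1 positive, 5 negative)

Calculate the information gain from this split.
0.1788 bits

Information Gain = H(Y) - H(Y|Feature)

Before split:
P(positive) = 3/9 = 0.3333
H(Y) = 0.9183 bits

After split:
Feature=0: H = 0.9183 bits (weight = 3/9)
Feature=1: H = 0.6500 bits (weight = 6/9)
H(Y|Feature) = (3/9)×0.9183 + (6/9)×0.6500 = 0.7394 bits

Information Gain = 0.9183 - 0.7394 = 0.1788 bits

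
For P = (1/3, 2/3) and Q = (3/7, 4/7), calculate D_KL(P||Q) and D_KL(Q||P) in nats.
D_KL(P||Q) = 0.0190, D_KL(Q||P) = 0.0196

KL divergence is not symmetric: D_KL(P||Q) ≠ D_KL(Q||P) in general.

D_KL(P||Q) = 0.0190 nats
D_KL(Q||P) = 0.0196 nats

No, they are not equal!

This asymmetry is why KL divergence is not a true distance metric.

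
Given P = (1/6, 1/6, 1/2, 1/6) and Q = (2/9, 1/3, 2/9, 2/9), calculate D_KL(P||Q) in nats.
0.1940 nats

KL divergence: D_KL(P||Q) = Σ p(x) log(p(x)/q(x))

Computing term by term:
  x=0: 1/6 × log_e[(1/6)/(2/9)] = 1/6 × -0.2877 = -0.0479
  x=1: 1/6 × log_e[(1/6)/(1/3)] = 1/6 × -0.6931 = -0.1155
  x=2: 1/2 × log_e[(1/2)/(2/9)] = 1/2 × 0.8109 = 0.4055
  x=3: 1/6 × log_e[(1/6)/(2/9)] = 1/6 × -0.2877 = -0.0479

D_KL(P||Q) = 0.1940 nats

Note: KL divergence is always non-negative and equals 0 iff P = Q.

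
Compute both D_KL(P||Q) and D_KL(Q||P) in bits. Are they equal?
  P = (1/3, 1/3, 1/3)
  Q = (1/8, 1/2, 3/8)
D_KL(P||Q) = 0.2200, D_KL(Q||P) = 0.1793

KL divergence is not symmetric: D_KL(P||Q) ≠ D_KL(Q||P) in general.

D_KL(P||Q) = 0.2200 bits
D_KL(Q||P) = 0.1793 bits

No, they are not equal!

This asymmetry is why KL divergence is not a true distance metric.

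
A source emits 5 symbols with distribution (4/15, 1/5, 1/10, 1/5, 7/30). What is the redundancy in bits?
0.0626 bits

Redundancy measures how far a source is from maximum entropy:
R = H_max - H(X)

Maximum entropy for 5 symbols: H_max = log_2(5) = 2.3219 bits
Actual entropy: H(X) = 2.2594 bits
Redundancy: R = 2.3219 - 2.2594 = 0.0626 bits

This redundancy represents potential for compression: the source could be compressed by 0.0626 bits per symbol.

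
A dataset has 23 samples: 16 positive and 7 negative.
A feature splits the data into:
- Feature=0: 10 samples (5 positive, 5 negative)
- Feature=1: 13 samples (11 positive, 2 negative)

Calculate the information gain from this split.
0.1017 bits

Information Gain = H(Y) - H(Y|Feature)

Before split:
P(positive) = 16/23 = 0.6957
H(Y) = 0.8865 bits

After split:
Feature=0: H = 1.0000 bits (weight = 10/23)
Feature=1: H = 0.6194 bits (weight = 13/23)
H(Y|Feature) = (10/23)×1.0000 + (13/23)×0.6194 = 0.7849 bits

Information Gain = 0.8865 - 0.7849 = 0.1017 bits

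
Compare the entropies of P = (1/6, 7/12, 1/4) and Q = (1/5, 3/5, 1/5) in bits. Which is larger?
P

Computing entropies in bits:
H(P) = 1.3844
H(Q) = 1.3710

Distribution P has higher entropy.

Intuition: The distribution closer to uniform (more spread out) has higher entropy.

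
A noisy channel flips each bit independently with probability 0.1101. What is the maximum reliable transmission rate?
0.4998 bits

For a binary symmetric channel (BSC) with error probability p:
Capacity C = 1 - H(p) bits per symbol

where H(p) = -p log₂(p) - (1-p) log₂(1-p) is the binary entropy function.

H(0.1101) = 0.5002 bits
C = 1 - 0.5002 = 0.4998 bits per symbol

This means we can reliably transmit up to 0.4998 bits of information per channel use.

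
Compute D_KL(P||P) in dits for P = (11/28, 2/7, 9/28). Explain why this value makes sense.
0.0000 dits

KL divergence satisfies the Gibbs inequality: D_KL(P||Q) ≥ 0 for all distributions P, Q.

D_KL(P||Q) = Σ p(x) log(p(x)/q(x))
Each term is p(x) × log_10(p(x)/p(x)) = p(x) × log_10(1) = 0, so the sum is 0.
D_KL(P||Q) = 0.0000 dits

When P = Q, the KL divergence is exactly 0, as there is no 'divergence' between identical distributions.

This non-negativity is a fundamental property: relative entropy cannot be negative because it measures how different Q is from P.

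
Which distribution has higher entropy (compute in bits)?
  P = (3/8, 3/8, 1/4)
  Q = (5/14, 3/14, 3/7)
P

Computing entropies in bits:
H(P) = 1.5613
H(Q) = 1.5306

Distribution P has higher entropy.

Intuition: The distribution closer to uniform (more spread out) has higher entropy.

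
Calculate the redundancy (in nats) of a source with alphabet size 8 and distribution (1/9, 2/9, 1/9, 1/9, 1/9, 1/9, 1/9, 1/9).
0.0362 nats

Redundancy measures how far a source is from maximum entropy:
R = H_max - H(X)

Maximum entropy for 8 symbols: H_max = log_e(8) = 2.0794 nats
Actual entropy: H(X) = 2.0432 nats
Redundancy: R = 2.0794 - 2.0432 = 0.0362 nats

This redundancy represents potential for compression: the source could be compressed by 0.0362 nats per symbol.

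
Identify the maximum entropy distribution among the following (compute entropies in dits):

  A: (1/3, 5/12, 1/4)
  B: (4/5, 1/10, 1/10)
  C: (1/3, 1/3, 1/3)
C

For a discrete distribution over n outcomes, entropy is maximized by the uniform distribution.

Computing entropies:
H(A) = 0.4680 dits
H(B) = 0.2775 dits
H(C) = 0.4771 dits

The uniform distribution (where all probabilities equal 1/3) achieves the maximum entropy of log_10(3) = 0.4771 dits.

Distribution C has the highest entropy.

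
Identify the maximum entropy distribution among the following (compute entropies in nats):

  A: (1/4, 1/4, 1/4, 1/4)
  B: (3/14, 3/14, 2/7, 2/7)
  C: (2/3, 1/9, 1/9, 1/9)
A

For a discrete distribution over n outcomes, entropy is maximized by the uniform distribution.

Computing entropies:
H(A) = 1.3863 nats
H(B) = 1.3761 nats
H(C) = 1.0027 nats

The uniform distribution (where all probabilities equal 1/4) achieves the maximum entropy of log_e(4) = 1.3863 nats.

Distribution A has the highest entropy.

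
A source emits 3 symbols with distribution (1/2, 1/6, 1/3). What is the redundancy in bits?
0.1258 bits

Redundancy measures how far a source is from maximum entropy:
R = H_max - H(X)

Maximum entropy for 3 symbols: H_max = log_2(3) = 1.5850 bits
Actual entropy: H(X) = 1.4591 bits
Redundancy: R = 1.5850 - 1.4591 = 0.1258 bits

This redundancy represents potential for compression: the source could be compressed by 0.1258 bits per symbol.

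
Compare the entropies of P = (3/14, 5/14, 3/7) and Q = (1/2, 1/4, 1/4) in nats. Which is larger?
P

Computing entropies in nats:
H(P) = 1.0609
H(Q) = 1.0397

Distribution P has higher entropy.

Intuition: The distribution closer to uniform (more spread out) has higher entropy.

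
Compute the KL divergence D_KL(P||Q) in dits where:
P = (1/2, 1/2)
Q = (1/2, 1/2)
0.0000 dits

KL divergence: D_KL(P||Q) = Σ p(x) log(p(x)/q(x))

Computing term by term:
  x=0: 1/2 × log_10[(1/2)/(1/2)] = 1/2 × 0.0000 = 0.0000
  x=1: 1/2 × log_10[(1/2)/(1/2)] = 1/2 × 0.0000 = 0.0000

D_KL(P||Q) = 0.0000 dits

Note: KL divergence is always non-negative and equals 0 iff P = Q.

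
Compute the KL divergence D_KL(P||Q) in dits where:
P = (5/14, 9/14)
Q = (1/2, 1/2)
0.0180 dits

KL divergence: D_KL(P||Q) = Σ p(x) log(p(x)/q(x))

Computing term by term:
  x=0: 5/14 × log_10[(5/14)/(1/2)] = 5/14 × -0.1461 = -0.0522
  x=1: 9/14 × log_10[(9/14)/(1/2)] = 9/14 × 0.1091 = 0.0702

D_KL(P||Q) = 0.0180 dits

Note: KL divergence is always non-negative and equals 0 iff P = Q.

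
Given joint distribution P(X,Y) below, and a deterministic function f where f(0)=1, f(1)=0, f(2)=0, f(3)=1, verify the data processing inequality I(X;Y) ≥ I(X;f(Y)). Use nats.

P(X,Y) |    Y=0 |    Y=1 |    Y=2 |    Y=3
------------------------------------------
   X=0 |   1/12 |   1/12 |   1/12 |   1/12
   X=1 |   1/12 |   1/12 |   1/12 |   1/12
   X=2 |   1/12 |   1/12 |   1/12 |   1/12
I(X;Y) = 0.0000, I(X;f(Y)) = 0.0000, inequality holds: 0.0000 ≥ 0.0000

Data Processing Inequality: For any Markov chain X → Y → Z, we have I(X;Y) ≥ I(X;Z).

Here Z = f(Y) is a deterministic function of Y, forming X → Y → Z.

Original I(X;Y) = 0.0000 nats

After applying f:
P(X,Z) where Z=f(Y):
- P(X,Z=0) = P(X,Y=1) + P(X,Y=2)
- P(X,Z=1) = P(X,Y=0) + P(X,Y=3)

I(X;Z) = I(X;f(Y)) = 0.0000 nats

Verification: 0.0000 ≥ 0.0000 ✓

Information cannot be created by processing; the function f can only lose information about X.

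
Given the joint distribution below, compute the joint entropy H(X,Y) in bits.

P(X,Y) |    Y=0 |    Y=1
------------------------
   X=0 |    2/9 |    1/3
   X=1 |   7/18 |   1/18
1.7721 bits

Joint entropy is H(X,Y) = -Σ_{x,y} p(x,y) log p(x,y).

Summing over all non-zero entries:
H(X,Y) = -[2/9·log_2(2/9) + 1/3·log_2(1/3) + 7/18·log_2(7/18) + 1/18·log_2(1/18)]
H(X,Y) = 1.7721 bits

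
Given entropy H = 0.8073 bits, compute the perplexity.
1.7499

Perplexity is 2^H (or exp(H) for natural log).

H = 0.8073 bits
Perplexity = 2^0.8073 = 1.7499

Interpretation: The model's uncertainty is equivalent to choosing uniformly among 1.7 options.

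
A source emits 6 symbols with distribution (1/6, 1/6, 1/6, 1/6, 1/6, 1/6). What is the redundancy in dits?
0.0000 dits

Redundancy measures how far a source is from maximum entropy:
R = H_max - H(X)

Maximum entropy for 6 symbols: H_max = log_10(6) = 0.7782 dits
Actual entropy: H(X) = 0.7782 dits
Redundancy: R = 0.7782 - 0.7782 = 0.0000 dits

This redundancy represents potential for compression: the source could be compressed by 0.0000 dits per symbol.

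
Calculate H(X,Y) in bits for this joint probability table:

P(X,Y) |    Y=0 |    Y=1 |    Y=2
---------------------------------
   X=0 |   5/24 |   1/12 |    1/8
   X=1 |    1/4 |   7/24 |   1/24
2.3547 bits

Joint entropy is H(X,Y) = -Σ_{x,y} p(x,y) log p(x,y).

Summing over all non-zero entries:
H(X,Y) = -[5/24·log_2(5/24) + 1/12·log_2(1/12) + 1/8·log_2(1/8) + 1/4·log_2(1/4) + 7/24·log_2(7/24) + 1/24·log_2(1/24)]
H(X,Y) = 2.3547 bits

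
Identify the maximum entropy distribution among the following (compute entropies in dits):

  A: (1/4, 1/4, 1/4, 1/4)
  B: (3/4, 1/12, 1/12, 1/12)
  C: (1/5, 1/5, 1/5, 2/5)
A

For a discrete distribution over n outcomes, entropy is maximized by the uniform distribution.

Computing entropies:
H(A) = 0.6021 dits
H(B) = 0.3635 dits
H(C) = 0.5786 dits

The uniform distribution (where all probabilities equal 1/4) achieves the maximum entropy of log_10(4) = 0.6021 dits.

Distribution A has the highest entropy.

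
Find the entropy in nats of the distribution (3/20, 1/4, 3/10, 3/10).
1.3535 nats

Shannon entropy is H(X) = -Σ p(x) log p(x).

For P = (3/20, 1/4, 3/10, 3/10):
H = -3/20 × log_e(3/20) -1/4 × log_e(1/4) -3/10 × log_e(3/10) -3/10 × log_e(3/10)
H = 1.3535 nats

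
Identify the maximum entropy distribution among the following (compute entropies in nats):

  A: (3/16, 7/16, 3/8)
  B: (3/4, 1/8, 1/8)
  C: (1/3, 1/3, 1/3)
C

For a discrete distribution over n outcomes, entropy is maximized by the uniform distribution.

Computing entropies:
H(A) = 1.0434 nats
H(B) = 0.7356 nats
H(C) = 1.0986 nats

The uniform distribution (where all probabilities equal 1/3) achieves the maximum entropy of log_e(3) = 1.0986 nats.

Distribution C has the highest entropy.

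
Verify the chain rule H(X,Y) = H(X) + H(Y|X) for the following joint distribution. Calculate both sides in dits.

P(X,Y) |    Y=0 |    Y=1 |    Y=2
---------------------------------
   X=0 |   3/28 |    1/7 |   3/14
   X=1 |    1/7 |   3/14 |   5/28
H(X,Y) = 0.7657, H(X) = 0.2999, H(Y|X) = 0.4658 (all in dits)

Chain rule: H(X,Y) = H(X) + H(Y|X)

Left side — joint entropy directly:
H(X,Y) = -Σ p(x,y) log p(x,y) = 0.7657 dits

Right side — compute H(Y|X) from the conditional distributions:
P(X) = (13/28, 15/28), so H(X) = 0.2999 dits
H(Y|X) = Σ_x P(X=x) · H(Y|X=x):
  P(Y|X=0) = (3/13, 4/13, 6/13), H(Y|X=0) = 0.4594, weight P(X=0) = 13/28
  P(Y|X=1) = (4/15, 2/5, 1/3), H(Y|X=1) = 0.4713, weight P(X=1) = 15/28
H(Y|X) = 0.4658 dits

H(X) + H(Y|X) = 0.2999 + 0.4658 = 0.7657 dits

Both sides equal 0.7657 dits. ✓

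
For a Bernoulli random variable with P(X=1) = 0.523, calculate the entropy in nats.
0.6921 nats

The binary entropy function is:
H(p) = -p log(p) - (1-p) log(1-p)

H(0.523) = -0.523 × log_e(0.523) - 0.477 × log_e(0.477)
H(0.523) = 0.6921 nats

Note: Binary entropy is maximized at p=0.5 (H=1 bit) and minimized at p=0 or p=1 (H=0).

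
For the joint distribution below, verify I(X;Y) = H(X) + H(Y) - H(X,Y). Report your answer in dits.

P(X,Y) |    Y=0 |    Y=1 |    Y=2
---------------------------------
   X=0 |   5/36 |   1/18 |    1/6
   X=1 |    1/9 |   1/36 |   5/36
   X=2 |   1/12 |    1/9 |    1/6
I(X;Y) = 0.0127 dits

Mutual information has multiple equivalent forms:
- I(X;Y) = H(X) - H(X|Y)
- I(X;Y) = H(Y) - H(Y|X)
- I(X;Y) = H(X) + H(Y) - H(X,Y)

Computing all quantities:
H(X) = 0.4740, H(Y) = 0.4512, H(X,Y) = 0.9125
H(X|Y) = 0.4613, H(Y|X) = 0.4385

Verification:
H(X) - H(X|Y) = 0.4740 - 0.4613 = 0.0127
H(Y) - H(Y|X) = 0.4512 - 0.4385 = 0.0127
H(X) + H(Y) - H(X,Y) = 0.4740 + 0.4512 - 0.9125 = 0.0127

All forms give I(X;Y) = 0.0127 dits. ✓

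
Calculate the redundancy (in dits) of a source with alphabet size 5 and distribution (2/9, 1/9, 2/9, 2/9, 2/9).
0.0123 dits

Redundancy measures how far a source is from maximum entropy:
R = H_max - H(X)

Maximum entropy for 5 symbols: H_max = log_10(5) = 0.6990 dits
Actual entropy: H(X) = 0.6867 dits
Redundancy: R = 0.6990 - 0.6867 = 0.0123 dits

This redundancy represents potential for compression: the source could be compressed by 0.0123 dits per symbol.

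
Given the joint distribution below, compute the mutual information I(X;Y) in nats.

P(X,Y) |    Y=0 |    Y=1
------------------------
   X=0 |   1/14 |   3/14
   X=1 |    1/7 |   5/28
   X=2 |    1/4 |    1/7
0.0516 nats

Mutual information: I(X;Y) = H(X) + H(Y) - H(X,Y)

Marginals:
P(X) = (2/7, 9/28, 11/28), H(X) = 1.0898 nats
P(Y) = (13/28, 15/28), H(Y) = 0.6906 nats

Joint entropy: H(X,Y) = 1.7288 nats

I(X;Y) = 1.0898 + 0.6906 - 1.7288 = 0.0516 nats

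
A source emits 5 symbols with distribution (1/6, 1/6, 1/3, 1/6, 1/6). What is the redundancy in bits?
0.0703 bits

Redundancy measures how far a source is from maximum entropy:
R = H_max - H(X)

Maximum entropy for 5 symbols: H_max = log_2(5) = 2.3219 bits
Actual entropy: H(X) = 2.2516 bits
Redundancy: R = 2.3219 - 2.2516 = 0.0703 bits

This redundancy represents potential for compression: the source could be compressed by 0.0703 bits per symbol.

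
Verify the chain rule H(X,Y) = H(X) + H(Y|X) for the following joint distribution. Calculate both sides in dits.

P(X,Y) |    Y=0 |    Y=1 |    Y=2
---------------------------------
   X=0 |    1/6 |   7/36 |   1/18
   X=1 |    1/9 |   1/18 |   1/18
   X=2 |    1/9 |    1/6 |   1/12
H(X,Y) = 0.9089, H(X) = 0.4633, H(Y|X) = 0.4456 (all in dits)

Chain rule: H(X,Y) = H(X) + H(Y|X)

Left side — joint entropy directly:
H(X,Y) = -Σ p(x,y) log p(x,y) = 0.9089 dits

Right side — compute H(Y|X) from the conditional distributions:
P(X) = (5/12, 2/9, 13/36), so H(X) = 0.4633 dits
H(Y|X) = Σ_x P(X=x) · H(Y|X=x):
  P(Y|X=0) = (2/5, 7/15, 2/15), H(Y|X=0) = 0.4303, weight P(X=0) = 5/12
  P(Y|X=1) = (1/2, 1/4, 1/4), H(Y|X=1) = 0.4515, weight P(X=1) = 2/9
  P(Y|X=2) = (4/13, 6/13, 3/13), H(Y|X=2) = 0.4594, weight P(X=2) = 13/36
H(Y|X) = 0.4456 dits

H(X) + H(Y|X) = 0.4633 + 0.4456 = 0.9089 dits

Both sides equal 0.9089 dits. ✓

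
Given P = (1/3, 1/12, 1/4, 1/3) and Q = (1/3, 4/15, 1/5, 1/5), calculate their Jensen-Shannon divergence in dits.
0.0152 dits

Jensen-Shannon divergence is:
JSD(P||Q) = 0.5 × D_KL(P||M) + 0.5 × D_KL(Q||M)
where M = 0.5 × (P + Q) is the mixture distribution.

M = 0.5 × (1/3, 1/12, 1/4, 1/3) + 0.5 × (1/3, 4/15, 1/5, 1/5) = (1/3, 7/40, 9/40, 4/15)

D_KL(P||M) = 0.0169 dits
D_KL(Q||M) = 0.0136 dits

JSD(P||Q) = 0.5 × 0.0169 + 0.5 × 0.0136 = 0.0152 dits

Unlike KL divergence, JSD is symmetric and bounded: 0 ≤ JSD ≤ log(2).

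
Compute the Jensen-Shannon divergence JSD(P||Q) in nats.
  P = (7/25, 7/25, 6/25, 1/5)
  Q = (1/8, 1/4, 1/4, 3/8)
0.0292 nats

Jensen-Shannon divergence is:
JSD(P||Q) = 0.5 × D_KL(P||M) + 0.5 × D_KL(Q||M)
where M = 0.5 × (P + Q) is the mixture distribution.

M = 0.5 × (7/25, 7/25, 6/25, 1/5) + 0.5 × (1/8, 1/4, 1/4, 3/8) = (0.2025, 0.265, 0.245, 0.2875)

D_KL(P||M) = 0.0286 nats
D_KL(Q||M) = 0.0298 nats

JSD(P||Q) = 0.5 × 0.0286 + 0.5 × 0.0298 = 0.0292 nats

Unlike KL divergence, JSD is symmetric and bounded: 0 ≤ JSD ≤ log(2).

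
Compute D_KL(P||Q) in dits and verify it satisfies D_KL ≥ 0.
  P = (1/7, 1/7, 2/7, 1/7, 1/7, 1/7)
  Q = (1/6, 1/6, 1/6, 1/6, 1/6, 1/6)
0.0191 dits

KL divergence satisfies the Gibbs inequality: D_KL(P||Q) ≥ 0 for all distributions P, Q.

D_KL(P||Q) = Σ p(x) log(p(x)/q(x))
Term by term:
  x=0: 1/7 × log_10[(1/7)/(1/6)] = -0.0096
  x=1: 1/7 × log_10[(1/7)/(1/6)] = -0.0096
  x=2: 2/7 × log_10[(2/7)/(1/6)] = 0.0669
  x=3: 1/7 × log_10[(1/7)/(1/6)] = -0.0096
  x=4: 1/7 × log_10[(1/7)/(1/6)] = -0.0096
  x=5: 1/7 × log_10[(1/7)/(1/6)] = -0.0096
D_KL(P||Q) = 0.0191 dits

D_KL(P||Q) = 0.0191 ≥ 0 ✓

This non-negativity is a fundamental property: relative entropy cannot be negative because it measures how different Q is from P.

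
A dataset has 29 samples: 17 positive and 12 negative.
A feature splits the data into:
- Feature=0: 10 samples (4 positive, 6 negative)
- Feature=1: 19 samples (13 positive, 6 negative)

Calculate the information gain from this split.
0.0542 bits

Information Gain = H(Y) - H(Y|Feature)

Before split:
P(positive) = 17/29 = 0.5862
H(Y) = 0.9784 bits

After split:
Feature=0: H = 0.9710 bits (weight = 10/29)
Feature=1: H = 0.8997 bits (weight = 19/29)
H(Y|Feature) = (10/29)×0.9710 + (19/29)×0.8997 = 0.9243 bits

Information Gain = 0.9784 - 0.9243 = 0.0542 bits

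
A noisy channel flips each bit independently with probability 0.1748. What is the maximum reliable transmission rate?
0.3314 bits

For a binary symmetric channel (BSC) with error probability p:
Capacity C = 1 - H(p) bits per symbol

where H(p) = -p log₂(p) - (1-p) log₂(1-p) is the binary entropy function.

H(0.1748) = 0.6686 bits
C = 1 - 0.6686 = 0.3314 bits per symbol

This means we can reliably transmit up to 0.3314 bits of information per channel use.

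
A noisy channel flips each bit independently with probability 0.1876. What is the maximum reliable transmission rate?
0.3036 bits

For a binary symmetric channel (BSC) with error probability p:
Capacity C = 1 - H(p) bits per symbol

where H(p) = -p log₂(p) - (1-p) log₂(1-p) is the binary entropy function.

H(0.1876) = 0.6964 bits
C = 1 - 0.6964 = 0.3036 bits per symbol

This means we can reliably transmit up to 0.3036 bits of information per channel use.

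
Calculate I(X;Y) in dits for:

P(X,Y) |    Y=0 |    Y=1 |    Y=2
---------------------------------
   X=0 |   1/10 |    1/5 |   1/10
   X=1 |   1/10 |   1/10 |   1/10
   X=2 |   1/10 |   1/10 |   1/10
0.0060 dits

Mutual information: I(X;Y) = H(X) + H(Y) - H(X,Y)

Marginals:
P(X) = (2/5, 3/10, 3/10), H(X) = 0.4729 dits
P(Y) = (3/10, 2/5, 3/10), H(Y) = 0.4729 dits

Joint entropy: H(X,Y) = 0.9398 dits

I(X;Y) = 0.4729 + 0.4729 - 0.9398 = 0.0060 dits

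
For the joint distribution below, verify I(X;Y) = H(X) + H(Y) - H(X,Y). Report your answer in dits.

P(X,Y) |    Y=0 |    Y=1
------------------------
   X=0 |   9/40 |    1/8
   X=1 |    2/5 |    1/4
I(X;Y) = 0.0002 dits

Mutual information has multiple equivalent forms:
- I(X;Y) = H(X) - H(X|Y)
- I(X;Y) = H(Y) - H(Y|X)
- I(X;Y) = H(X) + H(Y) - H(X,Y)

Computing all quantities:
H(X) = 0.2812, H(Y) = 0.2873, H(X,Y) = 0.5683
H(X|Y) = 0.2810, H(Y|X) = 0.2872

Verification:
H(X) - H(X|Y) = 0.2812 - 0.2810 = 0.0002
H(Y) - H(Y|X) = 0.2873 - 0.2872 = 0.0002
H(X) + H(Y) - H(X,Y) = 0.2812 + 0.2873 - 0.5683 = 0.0002

All forms give I(X;Y) = 0.0002 dits. ✓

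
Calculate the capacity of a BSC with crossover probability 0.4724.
0.0022 bits

For a binary symmetric channel (BSC) with error probability p:
Capacity C = 1 - H(p) bits per symbol

where H(p) = -p log₂(p) - (1-p) log₂(1-p) is the binary entropy function.

H(0.4724) = 0.9978 bits
C = 1 - 0.9978 = 0.0022 bits per symbol

This means we can reliably transmit up to 0.0022 bits of information per channel use.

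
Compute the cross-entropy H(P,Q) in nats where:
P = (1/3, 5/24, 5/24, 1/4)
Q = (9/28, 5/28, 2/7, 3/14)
1.3833 nats

Cross-entropy: H(P,Q) = -Σ p(x) log q(x)

Alternatively: H(P,Q) = H(P) + D_KL(P||Q)
H(P) = 1.3664 nats
D_KL(P||Q) = 0.0170 nats

H(P,Q) = 1.3664 + 0.0170 = 1.3833 nats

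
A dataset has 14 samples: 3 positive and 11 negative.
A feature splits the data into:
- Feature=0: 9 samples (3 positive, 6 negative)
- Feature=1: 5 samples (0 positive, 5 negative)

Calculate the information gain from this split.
0.1593 bits

Information Gain = H(Y) - H(Y|Feature)

Before split:
P(positive) = 3/14 = 0.2143
H(Y) = 0.7496 bits

After split:
Feature=0: H = 0.9183 bits (weight = 9/14)
Feature=1: H = 0.0000 bits (weight = 5/14)
H(Y|Feature) = (9/14)×0.9183 + (5/14)×0.0000 = 0.5903 bits

Information Gain = 0.7496 - 0.5903 = 0.1593 bits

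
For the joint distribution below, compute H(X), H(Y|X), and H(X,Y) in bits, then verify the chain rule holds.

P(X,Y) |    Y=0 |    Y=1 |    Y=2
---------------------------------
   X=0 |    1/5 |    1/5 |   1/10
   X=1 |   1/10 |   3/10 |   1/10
H(X,Y) = 2.4464, H(X) = 1.0000, H(Y|X) = 1.4464 (all in bits)

Chain rule: H(X,Y) = H(X) + H(Y|X)

Left side — joint entropy directly:
H(X,Y) = -Σ p(x,y) log p(x,y) = 2.4464 bits

Right side — compute H(Y|X) from the conditional distributions:
P(X) = (1/2, 1/2), so H(X) = 1.0000 bits
H(Y|X) = Σ_x P(X=x) · H(Y|X=x):
  P(Y|X=0) = (2/5, 2/5, 1/5), H(Y|X=0) = 1.5219, weight P(X=0) = 1/2
  P(Y|X=1) = (1/5, 3/5, 1/5), H(Y|X=1) = 1.3710, weight P(X=1) = 1/2
H(Y|X) = 1.4464 bits

H(X) + H(Y|X) = 1.0000 + 1.4464 = 2.4464 bits

Both sides equal 2.4464 bits. ✓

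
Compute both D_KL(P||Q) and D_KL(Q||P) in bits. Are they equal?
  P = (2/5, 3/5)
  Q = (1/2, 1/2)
D_KL(P||Q) = 0.0290, D_KL(Q||P) = 0.0294

KL divergence is not symmetric: D_KL(P||Q) ≠ D_KL(Q||P) in general.

D_KL(P||Q) = 0.0290 bits
D_KL(Q||P) = 0.0294 bits

No, they are not equal!

This asymmetry is why KL divergence is not a true distance metric.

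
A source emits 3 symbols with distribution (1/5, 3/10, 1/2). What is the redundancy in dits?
0.0299 dits

Redundancy measures how far a source is from maximum entropy:
R = H_max - H(X)

Maximum entropy for 3 symbols: H_max = log_10(3) = 0.4771 dits
Actual entropy: H(X) = 0.4472 dits
Redundancy: R = 0.4771 - 0.4472 = 0.0299 dits

This redundancy represents potential for compression: the source could be compressed by 0.0299 dits per symbol.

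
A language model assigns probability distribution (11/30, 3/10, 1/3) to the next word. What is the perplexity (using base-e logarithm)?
2.9900

Perplexity is e^H (or exp(H) for natural log).

First, H = -Σ p log p = 1.0953 nats
Perplexity = e^1.0953 = 2.9900

Interpretation: The model's uncertainty is equivalent to choosing uniformly among 3.0 options.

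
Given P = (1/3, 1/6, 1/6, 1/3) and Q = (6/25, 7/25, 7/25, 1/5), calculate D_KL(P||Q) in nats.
0.1068 nats

KL divergence: D_KL(P||Q) = Σ p(x) log(p(x)/q(x))

Computing term by term:
  x=0: 1/3 × log_e[(1/3)/(6/25)] = 1/3 × 0.3285 = 0.1095
  x=1: 1/6 × log_e[(1/6)/(7/25)] = 1/6 × -0.5188 = -0.0865
  x=2: 1/6 × log_e[(1/6)/(7/25)] = 1/6 × -0.5188 = -0.0865
  x=3: 1/3 × log_e[(1/3)/(1/5)] = 1/3 × 0.5108 = 0.1703

D_KL(P||Q) = 0.1068 nats

Note: KL divergence is always non-negative and equals 0 iff P = Q.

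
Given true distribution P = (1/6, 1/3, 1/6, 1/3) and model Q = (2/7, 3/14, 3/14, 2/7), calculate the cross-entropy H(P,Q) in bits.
2.0149 bits

Cross-entropy: H(P,Q) = -Σ p(x) log q(x)

Alternatively: H(P,Q) = H(P) + D_KL(P||Q)
H(P) = 1.9183 bits
D_KL(P||Q) = 0.0966 bits

H(P,Q) = 1.9183 + 0.0966 = 2.0149 bits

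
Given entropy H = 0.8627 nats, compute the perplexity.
2.3695

Perplexity is e^H (or exp(H) for natural log).

H = 0.8627 nats
Perplexity = e^0.8627 = 2.3695

Interpretation: The model's uncertainty is equivalent to choosing uniformly among 2.4 options.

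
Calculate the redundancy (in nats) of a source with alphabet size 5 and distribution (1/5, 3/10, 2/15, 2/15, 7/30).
0.0495 nats

Redundancy measures how far a source is from maximum entropy:
R = H_max - H(X)

Maximum entropy for 5 symbols: H_max = log_e(5) = 1.6094 nats
Actual entropy: H(X) = 1.5600 nats
Redundancy: R = 1.6094 - 1.5600 = 0.0495 nats

This redundancy represents potential for compression: the source could be compressed by 0.0495 nats per symbol.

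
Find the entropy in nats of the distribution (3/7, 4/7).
0.6829 nats

Shannon entropy is H(X) = -Σ p(x) log p(x).

For P = (3/7, 4/7):
H = -3/7 × log_e(3/7) -4/7 × log_e(4/7)
H = 0.6829 nats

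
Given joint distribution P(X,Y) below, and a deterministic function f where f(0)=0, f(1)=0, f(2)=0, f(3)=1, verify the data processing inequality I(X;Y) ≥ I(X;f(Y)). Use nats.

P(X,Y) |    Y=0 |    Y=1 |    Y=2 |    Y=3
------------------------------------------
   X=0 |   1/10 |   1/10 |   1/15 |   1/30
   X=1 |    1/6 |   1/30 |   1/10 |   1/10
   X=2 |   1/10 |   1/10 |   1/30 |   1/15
I(X;Y) = 0.0587, I(X;f(Y)) = 0.0119, inequality holds: 0.0587 ≥ 0.0119

Data Processing Inequality: For any Markov chain X → Y → Z, we have I(X;Y) ≥ I(X;Z).

Here Z = f(Y) is a deterministic function of Y, forming X → Y → Z.

Original I(X;Y) = 0.0587 nats

After applying f:
P(X,Z) where Z=f(Y):
- P(X,Z=0) = P(X,Y=0) + P(X,Y=1) + P(X,Y=2)
- P(X,Z=1) = P(X,Y=3)

I(X;Z) = I(X;f(Y)) = 0.0119 nats

Verification: 0.0587 ≥ 0.0119 ✓

Information cannot be created by processing; the function f can only lose information about X.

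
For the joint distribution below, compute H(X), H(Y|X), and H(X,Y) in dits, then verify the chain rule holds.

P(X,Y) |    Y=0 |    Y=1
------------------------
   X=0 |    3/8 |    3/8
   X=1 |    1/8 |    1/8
H(X,Y) = 0.5452, H(X) = 0.2442, H(Y|X) = 0.3010 (all in dits)

Chain rule: H(X,Y) = H(X) + H(Y|X)

Left side — joint entropy directly:
H(X,Y) = -Σ p(x,y) log p(x,y) = 0.5452 dits

Right side — compute H(Y|X) from the conditional distributions:
P(X) = (3/4, 1/4), so H(X) = 0.2442 dits
H(Y|X) = Σ_x P(X=x) · H(Y|X=x):
  P(Y|X=0) = (1/2, 1/2), H(Y|X=0) = 0.3010, weight P(X=0) = 3/4
  P(Y|X=1) = (1/2, 1/2), H(Y|X=1) = 0.3010, weight P(X=1) = 1/4
H(Y|X) = 0.3010 dits

H(X) + H(Y|X) = 0.2442 + 0.3010 = 0.5452 dits

Both sides equal 0.5452 dits. ✓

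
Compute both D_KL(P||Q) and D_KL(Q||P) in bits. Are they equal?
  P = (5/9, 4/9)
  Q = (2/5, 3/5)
D_KL(P||Q) = 0.0709, D_KL(Q||P) = 0.0702

KL divergence is not symmetric: D_KL(P||Q) ≠ D_KL(Q||P) in general.

D_KL(P||Q) = 0.0709 bits
D_KL(Q||P) = 0.0702 bits

No, they are not equal!

This asymmetry is why KL divergence is not a true distance metric.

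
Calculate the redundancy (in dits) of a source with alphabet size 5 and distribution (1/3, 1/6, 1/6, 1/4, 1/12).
0.0401 dits

Redundancy measures how far a source is from maximum entropy:
R = H_max - H(X)

Maximum entropy for 5 symbols: H_max = log_10(5) = 0.6990 dits
Actual entropy: H(X) = 0.6589 dits
Redundancy: R = 0.6990 - 0.6589 = 0.0401 dits

This redundancy represents potential for compression: the source could be compressed by 0.0401 dits per symbol.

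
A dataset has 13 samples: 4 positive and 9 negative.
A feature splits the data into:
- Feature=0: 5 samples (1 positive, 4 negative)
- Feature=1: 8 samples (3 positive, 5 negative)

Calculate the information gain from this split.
0.0255 bits

Information Gain = H(Y) - H(Y|Feature)

Before split:
P(positive) = 4/13 = 0.3077
H(Y) = 0.8905 bits

After split:
Feature=0: H = 0.7219 bits (weight = 5/13)
Feature=1: H = 0.9544 bits (weight = 8/13)
H(Y|Feature) = (5/13)×0.7219 + (8/13)×0.9544 = 0.8650 bits

Information Gain = 0.8905 - 0.8650 = 0.0255 bits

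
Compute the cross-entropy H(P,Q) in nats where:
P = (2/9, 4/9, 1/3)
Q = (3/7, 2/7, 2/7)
1.1627 nats

Cross-entropy: H(P,Q) = -Σ p(x) log q(x)

Alternatively: H(P,Q) = H(P) + D_KL(P||Q)
H(P) = 1.0609 nats
D_KL(P||Q) = 0.1018 nats

H(P,Q) = 1.0609 + 0.1018 = 1.1627 nats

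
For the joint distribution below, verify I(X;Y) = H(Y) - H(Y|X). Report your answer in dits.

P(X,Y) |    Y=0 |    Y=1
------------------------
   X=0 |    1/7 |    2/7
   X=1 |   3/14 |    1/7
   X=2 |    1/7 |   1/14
I(X;Y) = 0.0189 dits

Mutual information has multiple equivalent forms:
- I(X;Y) = H(X) - H(X|Y)
- I(X;Y) = H(Y) - H(Y|X)
- I(X;Y) = H(X) + H(Y) - H(X,Y)

Computing all quantities:
H(X) = 0.4608, H(Y) = 0.3010, H(X,Y) = 0.7429
H(X|Y) = 0.4418, H(Y|X) = 0.2821

Verification:
H(X) - H(X|Y) = 0.4608 - 0.4418 = 0.0189
H(Y) - H(Y|X) = 0.3010 - 0.2821 = 0.0189
H(X) + H(Y) - H(X,Y) = 0.4608 + 0.3010 - 0.7429 = 0.0189

All forms give I(X;Y) = 0.0189 dits. ✓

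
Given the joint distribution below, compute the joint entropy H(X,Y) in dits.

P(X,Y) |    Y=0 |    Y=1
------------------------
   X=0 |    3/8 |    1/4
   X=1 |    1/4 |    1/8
0.5737 dits

Joint entropy is H(X,Y) = -Σ_{x,y} p(x,y) log p(x,y).

Summing over all non-zero entries:
H(X,Y) = -[3/8·log_10(3/8) + 1/4·log_10(1/4) + 1/4·log_10(1/4) + 1/8·log_10(1/8)]
H(X,Y) = 0.5737 dits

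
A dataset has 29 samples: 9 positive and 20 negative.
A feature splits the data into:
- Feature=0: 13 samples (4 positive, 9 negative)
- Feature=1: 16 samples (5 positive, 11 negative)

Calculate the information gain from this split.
0.0000 bits

Information Gain = H(Y) - H(Y|Feature)

Before split:
P(positive) = 9/29 = 0.3103
H(Y) = 0.8936 bits

After split:
Feature=0: H = 0.8905 bits (weight = 13/29)
Feature=1: H = 0.8960 bits (weight = 16/29)
H(Y|Feature) = (13/29)×0.8905 + (16/29)×0.8960 = 0.8936 bits

Information Gain = 0.8936 - 0.8936 = 0.0000 bits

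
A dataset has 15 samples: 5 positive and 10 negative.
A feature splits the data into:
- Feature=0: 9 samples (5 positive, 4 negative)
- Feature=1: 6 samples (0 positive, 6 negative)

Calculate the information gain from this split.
0.3237 bits

Information Gain = H(Y) - H(Y|Feature)

Before split:
P(positive) = 5/15 = 0.3333
H(Y) = 0.9183 bits

After split:
Feature=0: H = 0.9911 bits (weight = 9/15)
Feature=1: H = 0.0000 bits (weight = 6/15)
H(Y|Feature) = (9/15)×0.9911 + (6/15)×0.0000 = 0.5946 bits

Information Gain = 0.9183 - 0.5946 = 0.3237 bits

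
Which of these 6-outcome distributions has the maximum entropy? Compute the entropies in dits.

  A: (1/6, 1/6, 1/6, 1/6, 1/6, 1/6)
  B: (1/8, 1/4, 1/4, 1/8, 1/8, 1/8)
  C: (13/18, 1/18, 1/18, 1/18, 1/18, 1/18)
A

For a discrete distribution over n outcomes, entropy is maximized by the uniform distribution.

Computing entropies:
H(A) = 0.7782 dits
H(B) = 0.7526 dits
H(C) = 0.4508 dits

The uniform distribution (where all probabilities equal 1/6) achieves the maximum entropy of log_10(6) = 0.7782 dits.

Distribution A has the highest entropy.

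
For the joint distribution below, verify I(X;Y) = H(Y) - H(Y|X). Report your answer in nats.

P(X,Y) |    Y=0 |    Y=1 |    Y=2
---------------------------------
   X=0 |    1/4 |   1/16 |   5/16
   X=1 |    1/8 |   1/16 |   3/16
I(X;Y) = 0.0054 nats

Mutual information has multiple equivalent forms:
- I(X;Y) = H(X) - H(X|Y)
- I(X;Y) = H(Y) - H(Y|X)
- I(X;Y) = H(X) + H(Y) - H(X,Y)

Computing all quantities:
H(X) = 0.6616, H(Y) = 0.9743, H(X,Y) = 1.6304
H(X|Y) = 0.6561, H(Y|X) = 0.9689

Verification:
H(X) - H(X|Y) = 0.6616 - 0.6561 = 0.0054
H(Y) - H(Y|X) = 0.9743 - 0.9689 = 0.0054
H(X) + H(Y) - H(X,Y) = 0.6616 + 0.9743 - 1.6304 = 0.0054

All forms give I(X;Y) = 0.0054 nats. ✓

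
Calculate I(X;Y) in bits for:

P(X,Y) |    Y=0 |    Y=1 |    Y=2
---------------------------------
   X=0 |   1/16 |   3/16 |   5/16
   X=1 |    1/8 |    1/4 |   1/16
0.1417 bits

Mutual information: I(X;Y) = H(X) + H(Y) - H(X,Y)

Marginals:
P(X) = (9/16, 7/16), H(X) = 0.9887 bits
P(Y) = (3/16, 7/16, 3/8), H(Y) = 1.5052 bits

Joint entropy: H(X,Y) = 2.3522 bits

I(X;Y) = 0.9887 + 1.5052 - 2.3522 = 0.1417 bits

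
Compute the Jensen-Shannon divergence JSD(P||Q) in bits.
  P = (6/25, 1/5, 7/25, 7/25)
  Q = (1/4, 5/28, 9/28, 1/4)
0.0022 bits

Jensen-Shannon divergence is:
JSD(P||Q) = 0.5 × D_KL(P||M) + 0.5 × D_KL(Q||M)
where M = 0.5 × (P + Q) is the mixture distribution.

M = 0.5 × (6/25, 1/5, 7/25, 7/25) + 0.5 × (1/4, 5/28, 9/28, 1/4) = (0.245, 0.189286, 0.300714, 0.265)

D_KL(P||M) = 0.0022 bits
D_KL(Q||M) = 0.0021 bits

JSD(P||Q) = 0.5 × 0.0022 + 0.5 × 0.0021 = 0.0022 bits

Unlike KL divergence, JSD is symmetric and bounded: 0 ≤ JSD ≤ log(2).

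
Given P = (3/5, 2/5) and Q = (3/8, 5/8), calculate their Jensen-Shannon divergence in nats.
0.0255 nats

Jensen-Shannon divergence is:
JSD(P||Q) = 0.5 × D_KL(P||M) + 0.5 × D_KL(Q||M)
where M = 0.5 × (P + Q) is the mixture distribution.

M = 0.5 × (3/5, 2/5) + 0.5 × (3/8, 5/8) = (0.4875, 0.5125)

D_KL(P||M) = 0.0254 nats
D_KL(Q||M) = 0.0256 nats

JSD(P||Q) = 0.5 × 0.0254 + 0.5 × 0.0256 = 0.0255 nats

Unlike KL divergence, JSD is symmetric and bounded: 0 ≤ JSD ≤ log(2).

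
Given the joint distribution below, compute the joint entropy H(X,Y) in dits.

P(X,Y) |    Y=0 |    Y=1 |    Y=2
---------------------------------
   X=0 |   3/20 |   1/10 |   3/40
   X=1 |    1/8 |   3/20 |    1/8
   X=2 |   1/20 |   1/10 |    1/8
0.9353 dits

Joint entropy is H(X,Y) = -Σ_{x,y} p(x,y) log p(x,y).

Summing over all non-zero entries:
H(X,Y) = -[3/20·log_10(3/20) + 1/10·log_10(1/10) + 3/40·log_10(3/40) + 1/8·log_10(1/8) + 3/20·log_10(3/20) + 1/8·log_10(1/8) + 1/20·log_10(1/20) + 1/10·log_10(1/10) + 1/8·log_10(1/8)]
H(X,Y) = 0.9353 dits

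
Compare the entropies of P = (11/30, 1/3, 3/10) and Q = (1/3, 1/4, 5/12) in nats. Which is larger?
P

Computing entropies in nats:
H(P) = 1.0953
H(Q) = 1.0776

Distribution P has higher entropy.

Intuition: The distribution closer to uniform (more spread out) has higher entropy.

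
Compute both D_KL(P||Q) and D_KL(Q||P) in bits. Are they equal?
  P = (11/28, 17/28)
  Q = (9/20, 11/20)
D_KL(P||Q) = 0.0096, D_KL(Q||P) = 0.0097

KL divergence is not symmetric: D_KL(P||Q) ≠ D_KL(Q||P) in general.

D_KL(P||Q) = 0.0096 bits
D_KL(Q||P) = 0.0097 bits

No, they are not equal!

This asymmetry is why KL divergence is not a true distance metric.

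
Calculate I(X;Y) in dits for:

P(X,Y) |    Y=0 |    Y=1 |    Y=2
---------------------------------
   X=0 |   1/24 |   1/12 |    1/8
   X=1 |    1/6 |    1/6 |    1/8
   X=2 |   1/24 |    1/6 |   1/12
0.0201 dits

Mutual information: I(X;Y) = H(X) + H(Y) - H(X,Y)

Marginals:
P(X) = (1/4, 11/24, 7/24), H(X) = 0.4619 dits
P(Y) = (1/4, 5/12, 1/3), H(Y) = 0.4680 dits

Joint entropy: H(X,Y) = 0.9097 dits

I(X;Y) = 0.4619 + 0.4680 - 0.9097 = 0.0201 dits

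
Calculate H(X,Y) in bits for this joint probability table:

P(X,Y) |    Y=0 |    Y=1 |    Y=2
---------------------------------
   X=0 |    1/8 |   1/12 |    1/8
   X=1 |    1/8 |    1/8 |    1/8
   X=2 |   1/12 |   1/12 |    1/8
3.1462 bits

Joint entropy is H(X,Y) = -Σ_{x,y} p(x,y) log p(x,y).

Summing over all non-zero entries:
H(X,Y) = -[1/8·log_2(1/8) + 1/12·log_2(1/12) + 1/8·log_2(1/8) + 1/8·log_2(1/8) + 1/8·log_2(1/8) + 1/8·log_2(1/8) + 1/12·log_2(1/12) + 1/12·log_2(1/12) + 1/8·log_2(1/8)]
H(X,Y) = 3.1462 bits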